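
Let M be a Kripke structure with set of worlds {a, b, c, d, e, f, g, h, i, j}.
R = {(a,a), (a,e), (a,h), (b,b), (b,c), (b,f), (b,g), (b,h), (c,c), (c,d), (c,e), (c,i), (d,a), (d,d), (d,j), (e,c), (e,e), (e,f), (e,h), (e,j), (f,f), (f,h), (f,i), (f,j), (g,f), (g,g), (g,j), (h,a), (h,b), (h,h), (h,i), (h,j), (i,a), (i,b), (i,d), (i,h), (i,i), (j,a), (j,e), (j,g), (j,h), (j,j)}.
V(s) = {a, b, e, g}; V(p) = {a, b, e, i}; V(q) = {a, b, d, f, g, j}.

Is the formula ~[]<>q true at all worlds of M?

Let φ = ~[]<>q. Evaluate φ at each world:
  a (successors {a, e, h}): φ is false.
  b (successors {b, c, f, g, h}): φ is false.
  c (successors {c, d, e, i}): φ is false.
  d (successors {a, d, j}): φ is false.
  e (successors {c, e, f, h, j}): φ is false.
  f (successors {f, h, i, j}): φ is false.
  g (successors {f, g, j}): φ is false.
  h (successors {a, b, h, i, j}): φ is false.
  i (successors {a, b, d, h, i}): φ is false.
  j (successors {a, e, g, h, j}): φ is false.
Detail at a (counterexample):
  At a: []<>q is true, so ~[]<>q is false.
    At a: []<>q requires <>q at every successor {a, e, h}.
      At a: <>q is true.
      At e: <>q is true.
      At h: <>q is true.
    So []<>q is true at a.

No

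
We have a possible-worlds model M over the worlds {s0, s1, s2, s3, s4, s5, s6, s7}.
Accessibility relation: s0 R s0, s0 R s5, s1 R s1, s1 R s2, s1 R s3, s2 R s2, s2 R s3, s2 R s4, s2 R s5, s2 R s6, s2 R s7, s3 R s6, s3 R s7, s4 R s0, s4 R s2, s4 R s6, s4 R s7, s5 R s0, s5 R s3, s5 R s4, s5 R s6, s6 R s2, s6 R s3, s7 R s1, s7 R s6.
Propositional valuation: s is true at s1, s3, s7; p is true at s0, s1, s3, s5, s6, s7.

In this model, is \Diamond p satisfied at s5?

At s5: \Diamond p requires p at some successor in {s0, s3, s4, s6}.
  p holds at s0, so \Diamond p is true at s5.

Yes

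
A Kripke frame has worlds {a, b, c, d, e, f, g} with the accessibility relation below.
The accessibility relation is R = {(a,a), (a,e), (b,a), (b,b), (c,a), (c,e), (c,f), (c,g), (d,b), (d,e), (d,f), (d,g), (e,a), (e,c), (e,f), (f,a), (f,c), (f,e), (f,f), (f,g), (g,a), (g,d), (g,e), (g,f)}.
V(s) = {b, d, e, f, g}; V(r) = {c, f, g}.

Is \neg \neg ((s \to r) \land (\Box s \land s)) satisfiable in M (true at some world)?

Recall that \Box ψ holds at a world iff ψ holds at every accessible world, and \Diamond ψ holds iff ψ holds at some accessible world.
Let φ = \neg \neg ((s \to r) \land (\Box s \land s)). Evaluate φ at each world:
  a (successors {a, e}): φ is false.
  b (successors {a, b}): φ is false.
  c (successors {a, e, f, g}): φ is false.
  d (successors {b, e, f, g}): φ is false.
  e (successors {a, c, f}): φ is false.
  f (successors {a, c, e, f, g}): φ is false.
  g (successors {a, d, e, f}): φ is false.
For instance, at d:
  At d: \neg ((s \to r) \land (\Box s \land s)) is true, so \neg \neg ((s \to r) \land (\Box s \land s)) is false.
    At d: (s \to r) \land (\Box s \land s) is false, so \neg ((s \to r) \land (\Box s \land s)) is true.
      At d: s \to r is false, \Box s \land s is true, so (s \to r) \land (\Box s \land s) is false.

No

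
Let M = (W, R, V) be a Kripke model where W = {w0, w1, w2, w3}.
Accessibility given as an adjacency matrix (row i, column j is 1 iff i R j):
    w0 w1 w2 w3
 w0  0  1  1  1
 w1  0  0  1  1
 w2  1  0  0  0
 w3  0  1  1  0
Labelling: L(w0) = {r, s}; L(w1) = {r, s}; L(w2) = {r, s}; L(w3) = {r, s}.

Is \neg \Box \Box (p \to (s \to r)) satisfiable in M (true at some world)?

Let φ = \neg \Box \Box (p \to (s \to r)). Evaluate φ at each world:
  w0 (successors {w1, w2, w3}): φ is false.
  w1 (successors {w2, w3}): φ is false.
  w2 (successors {w0}): φ is false.
  w3 (successors {w1, w2}): φ is false.
For instance, at w0:
  At w0: \Box \Box (p \to (s \to r)) is true, so \neg \Box \Box (p \to (s \to r)) is false.
    At w0: \Box \Box (p \to (s \to r)) requires \Box (p \to (s \to r)) at every successor {w1, w2, w3}.
      At w1: \Box (p \to (s \to r)) is true.
      At w2: \Box (p \to (s \to r)) is true.
      At w3: \Box (p \to (s \to r)) is true.
    So \Box \Box (p \to (s \to r)) is true at w0.

No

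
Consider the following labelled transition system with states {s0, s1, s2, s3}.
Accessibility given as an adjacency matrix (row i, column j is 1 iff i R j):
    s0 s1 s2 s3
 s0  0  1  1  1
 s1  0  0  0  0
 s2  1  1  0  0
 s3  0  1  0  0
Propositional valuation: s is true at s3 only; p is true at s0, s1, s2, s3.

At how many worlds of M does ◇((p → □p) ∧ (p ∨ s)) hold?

3

Recall that □ψ holds at a world iff ψ holds at every accessible world, and ◇ψ holds iff ψ holds at some accessible world.
Let φ = ◇((p → □p) ∧ (p ∨ s)). Evaluate φ at each world:
  s0 (successors {s1, s2, s3}): φ is true.
  s1 (successors ∅): φ is false.
  s2 (successors {s0, s1}): φ is true.
  s3 (successors {s1}): φ is true.
For instance, at s3:
  At s3: ◇((p → □p) ∧ (p ∨ s)) requires (p → □p) ∧ (p ∨ s) at some successor in {s1}.
    (p → □p) ∧ (p ∨ s) holds at s1, so ◇((p → □p) ∧ (p ∨ s)) is true at s3.
      At s1: p → □p is true, p ∨ s is true, so (p → □p) ∧ (p ∨ s) is true.
Satisfying worlds: {s0, s2, s3}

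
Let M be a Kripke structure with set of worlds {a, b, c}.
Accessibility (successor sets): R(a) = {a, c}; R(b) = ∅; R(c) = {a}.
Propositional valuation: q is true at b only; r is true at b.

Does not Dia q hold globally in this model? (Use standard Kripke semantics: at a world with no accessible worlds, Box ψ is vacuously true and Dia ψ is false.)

Let φ = not Dia q. Evaluate φ at each world:
  a (successors {a, c}): φ is true.
  b (successors ∅): φ is true.
  c (successors {a}): φ is true.
For instance, at c:
  At c: Dia q is false, so not Dia q is true.
    At c: Dia q requires q at some successor in {a}.
      At a: q is false.
    So Dia q is false at c.

Yes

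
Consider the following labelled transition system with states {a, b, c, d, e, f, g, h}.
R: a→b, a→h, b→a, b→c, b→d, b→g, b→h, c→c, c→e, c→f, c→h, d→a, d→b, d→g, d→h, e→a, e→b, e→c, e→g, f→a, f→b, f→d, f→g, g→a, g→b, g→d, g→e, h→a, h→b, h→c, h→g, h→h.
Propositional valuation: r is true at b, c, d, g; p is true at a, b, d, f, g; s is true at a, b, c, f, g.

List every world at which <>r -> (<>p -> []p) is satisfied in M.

f

Let φ = <>r -> (<>p -> []p). Evaluate φ at each world:
  a (successors {b, h}): φ is false.
  b (successors {a, c, d, g, h}): φ is false.
  c (successors {c, e, f, h}): φ is false.
  d (successors {a, b, g, h}): φ is false.
  e (successors {a, b, c, g}): φ is false.
  f (successors {a, b, d, g}): φ is true.
  g (successors {a, b, d, e}): φ is false.
  h (successors {a, b, c, g, h}): φ is false.
For instance, at c:
  At c: <>r is true, <>p -> []p is false, so <>r -> (<>p -> []p) is false.
    At c: <>r requires r at some successor in {c, e, f, h}.
      r holds at c, so <>r is true at c.
    At c: <>p is true, []p is false, so <>p -> []p is false.
      At c: <>p requires p at some successor in {c, e, f, h}.
        p holds at f, so <>p is true at c.
      At c: []p requires p at every successor {c, e, f, h}.
        p fails at c, so []p is false at c.
Satisfying worlds: {f}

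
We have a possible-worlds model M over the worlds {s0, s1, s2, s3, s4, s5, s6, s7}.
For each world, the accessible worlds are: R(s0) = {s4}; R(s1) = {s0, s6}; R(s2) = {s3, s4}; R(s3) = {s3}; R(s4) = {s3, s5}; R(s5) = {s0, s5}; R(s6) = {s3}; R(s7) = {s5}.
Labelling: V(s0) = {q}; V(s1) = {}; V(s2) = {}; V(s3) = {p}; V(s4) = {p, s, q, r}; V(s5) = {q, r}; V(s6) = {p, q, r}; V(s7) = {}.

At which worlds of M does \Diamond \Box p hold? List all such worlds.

Recall that \Box ψ holds at a world iff ψ holds at every accessible world, and \Diamond ψ holds iff ψ holds at some accessible world.
Let φ = \Diamond \Box p. Evaluate φ at each world:
  s0 (successors {s4}): φ is false.
  s1 (successors {s0, s6}): φ is true.
  s2 (successors {s3, s4}): φ is true.
  s3 (successors {s3}): φ is true.
  s4 (successors {s3, s5}): φ is true.
  s5 (successors {s0, s5}): φ is true.
  s6 (successors {s3}): φ is true.
  s7 (successors {s5}): φ is false.
For instance, at s3:
  At s3: \Diamond \Box p requires \Box p at some successor in {s3}.
    \Box p holds at s3, so \Diamond \Box p is true at s3.
      At s3: \Box p requires p at every successor {s3}.
        At s3: p is true.
      So \Box p is true at s3.
Satisfying worlds: {s1, s2, s3, s4, s5, s6}

s1, s2, s3, s4, s5, s6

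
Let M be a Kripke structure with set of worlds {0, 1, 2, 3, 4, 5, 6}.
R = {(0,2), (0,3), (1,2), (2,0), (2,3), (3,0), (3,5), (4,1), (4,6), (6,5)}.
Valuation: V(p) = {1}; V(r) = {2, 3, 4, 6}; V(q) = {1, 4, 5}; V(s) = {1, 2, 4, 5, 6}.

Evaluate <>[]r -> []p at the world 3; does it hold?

No

At 3: <>[]r is true, []p is false, so <>[]r -> []p is false.
  At 3: <>[]r requires []r at some successor in {0, 5}.
    []r holds at 0, so <>[]r is true at 3.
      At 0: []r requires r at every successor {2, 3}.
        At 2: r is true.
        At 3: r is true.
      So []r is true at 0.
  At 3: []p requires p at every successor {0, 5}.
    p fails at 0, so []p is false at 3.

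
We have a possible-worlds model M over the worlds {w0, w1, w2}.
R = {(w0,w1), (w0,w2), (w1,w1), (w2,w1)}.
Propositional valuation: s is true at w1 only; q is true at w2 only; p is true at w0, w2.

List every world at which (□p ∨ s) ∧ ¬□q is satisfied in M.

w1

Recall that □ψ holds at a world iff ψ holds at every accessible world, and ◇ψ holds iff ψ holds at some accessible world.
Let φ = (□p ∨ s) ∧ ¬□q. Evaluate φ at each world:
  w0 (successors {w1, w2}): φ is false.
  w1 (successors {w1}): φ is true.
  w2 (successors {w1}): φ is false.
For instance, at w0:
  At w0: □p ∨ s is false, ¬□q is true, so (□p ∨ s) ∧ ¬□q is false.
    At w0: □p is false, s is false, so □p ∨ s is false.
      At w0: □p requires p at every successor {w1, w2}.
        p fails at w1, so □p is false at w0.
    At w0: □q is false, so ¬□q is true.
      At w0: □q requires q at every successor {w1, w2}.
        q fails at w1, so □q is false at w0.
Satisfying worlds: {w1}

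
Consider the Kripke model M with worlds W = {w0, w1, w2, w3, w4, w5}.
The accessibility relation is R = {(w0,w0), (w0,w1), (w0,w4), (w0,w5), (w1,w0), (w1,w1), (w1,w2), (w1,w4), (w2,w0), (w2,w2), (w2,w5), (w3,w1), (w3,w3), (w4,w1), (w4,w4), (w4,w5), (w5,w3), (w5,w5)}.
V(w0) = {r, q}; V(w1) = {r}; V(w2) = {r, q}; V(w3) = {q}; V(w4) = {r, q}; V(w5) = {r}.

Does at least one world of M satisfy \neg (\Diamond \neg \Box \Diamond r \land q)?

Yes

Let φ = \neg (\Diamond \neg \Box \Diamond r \land q). Evaluate φ at each world:
  w0 (successors {w0, w1, w4, w5}): φ is true.
  w1 (successors {w0, w1, w2, w4}): φ is true.
  w2 (successors {w0, w2, w5}): φ is true.
  w3 (successors {w1, w3}): φ is true.
  w4 (successors {w1, w4, w5}): φ is true.
  w5 (successors {w3, w5}): φ is true.
Detail at w0 (witness):
  At w0: \Diamond \neg \Box \Diamond r \land q is false, so \neg (\Diamond \neg \Box \Diamond r \land q) is true.
    At w0: \Diamond \neg \Box \Diamond r is false, q is true, so \Diamond \neg \Box \Diamond r \land q is false.
      At w0: \Diamond \neg \Box \Diamond r requires \neg \Box \Diamond r at some successor in {w0, w1, w4, w5}.
        At w0: \neg \Box \Diamond r is false.
        At w1: \neg \Box \Diamond r is false.
        At w4: \neg \Box \Diamond r is false.
        At w5: \neg \Box \Diamond r is false.
      So \Diamond \neg \Box \Diamond r is false at w0.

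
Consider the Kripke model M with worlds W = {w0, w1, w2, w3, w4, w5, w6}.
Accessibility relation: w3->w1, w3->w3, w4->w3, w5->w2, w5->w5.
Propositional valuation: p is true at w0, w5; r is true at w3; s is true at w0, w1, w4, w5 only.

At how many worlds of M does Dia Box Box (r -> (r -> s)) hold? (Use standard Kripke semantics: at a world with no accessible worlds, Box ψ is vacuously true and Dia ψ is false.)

2

Let φ = Dia Box Box (r -> (r -> s)). Evaluate φ at each world:
  w0 (successors ∅): φ is false.
  w1 (successors ∅): φ is false.
  w2 (successors ∅): φ is false.
  w3 (successors {w1, w3}): φ is true.
  w4 (successors {w3}): φ is false.
  w5 (successors {w2, w5}): φ is true.
  w6 (successors ∅): φ is false.
For instance, at w4:
  At w4: Dia Box Box (r -> (r -> s)) requires Box Box (r -> (r -> s)) at some successor in {w3}.
    At w3: Box Box (r -> (r -> s)) is false.
  So Dia Box Box (r -> (r -> s)) is false at w4.
Satisfying worlds: {w3, w5}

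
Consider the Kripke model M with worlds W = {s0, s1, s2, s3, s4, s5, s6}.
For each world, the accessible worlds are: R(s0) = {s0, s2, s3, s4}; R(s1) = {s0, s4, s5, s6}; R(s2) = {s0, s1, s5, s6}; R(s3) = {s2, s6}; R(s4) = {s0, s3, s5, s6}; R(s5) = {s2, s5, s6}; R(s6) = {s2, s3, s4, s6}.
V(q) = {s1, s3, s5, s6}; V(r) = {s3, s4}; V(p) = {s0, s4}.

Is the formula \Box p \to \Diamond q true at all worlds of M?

Let φ = \Box p \to \Diamond q. Evaluate φ at each world:
  s0 (successors {s0, s2, s3, s4}): φ is true.
  s1 (successors {s0, s4, s5, s6}): φ is true.
  s2 (successors {s0, s1, s5, s6}): φ is true.
  s3 (successors {s2, s6}): φ is true.
  s4 (successors {s0, s3, s5, s6}): φ is true.
  s5 (successors {s2, s5, s6}): φ is true.
  s6 (successors {s2, s3, s4, s6}): φ is true.
For instance, at s5:
  At s5: \Box p is false, \Diamond q is true, so \Box p \to \Diamond q is true.
    At s5: \Box p requires p at every successor {s2, s5, s6}.
      p fails at s2, so \Box p is false at s5.
    At s5: \Diamond q requires q at some successor in {s2, s5, s6}.
      q holds at s5, so \Diamond q is true at s5.

Yes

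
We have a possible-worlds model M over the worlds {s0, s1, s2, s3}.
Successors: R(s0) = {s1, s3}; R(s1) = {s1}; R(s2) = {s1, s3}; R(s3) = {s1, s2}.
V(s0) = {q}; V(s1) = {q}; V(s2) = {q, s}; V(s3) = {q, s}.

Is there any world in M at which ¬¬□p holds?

No

Recall that □ψ holds at a world iff ψ holds at every accessible world, and ◇ψ holds iff ψ holds at some accessible world.
Let φ = ¬¬□p. Evaluate φ at each world:
  s0 (successors {s1, s3}): φ is false.
  s1 (successors {s1}): φ is false.
  s2 (successors {s1, s3}): φ is false.
  s3 (successors {s1, s2}): φ is false.
For instance, at s0:
  At s0: ¬□p is true, so ¬¬□p is false.
    At s0: □p is false, so ¬□p is true.
      At s0: □p requires p at every successor {s1, s3}.
        p fails at s1, so □p is false at s0.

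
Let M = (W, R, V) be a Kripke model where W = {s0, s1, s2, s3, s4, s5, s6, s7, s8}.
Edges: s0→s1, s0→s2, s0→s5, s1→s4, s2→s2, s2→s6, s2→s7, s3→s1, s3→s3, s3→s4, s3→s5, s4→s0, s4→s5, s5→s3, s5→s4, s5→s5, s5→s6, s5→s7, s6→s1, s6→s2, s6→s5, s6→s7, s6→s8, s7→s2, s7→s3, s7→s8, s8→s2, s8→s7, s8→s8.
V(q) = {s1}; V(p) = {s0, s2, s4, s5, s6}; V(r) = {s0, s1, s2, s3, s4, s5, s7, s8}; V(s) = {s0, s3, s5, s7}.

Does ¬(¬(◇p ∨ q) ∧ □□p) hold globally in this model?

Recall that □ψ holds at a world iff ψ holds at every accessible world, and ◇ψ holds iff ψ holds at some accessible world.
Let φ = ¬(¬(◇p ∨ q) ∧ □□p). Evaluate φ at each world:
  s0 (successors {s1, s2, s5}): φ is true.
  s1 (successors {s4}): φ is true.
  s2 (successors {s2, s6, s7}): φ is true.
  s3 (successors {s1, s3, s4, s5}): φ is true.
  s4 (successors {s0, s5}): φ is true.
  s5 (successors {s3, s4, s5, s6, s7}): φ is true.
  s6 (successors {s1, s2, s5, s7, s8}): φ is true.
  s7 (successors {s2, s3, s8}): φ is true.
  s8 (successors {s2, s7, s8}): φ is true.
For instance, at s0:
  At s0: ¬(◇p ∨ q) ∧ □□p is false, so ¬(¬(◇p ∨ q) ∧ □□p) is true.
    At s0: ¬(◇p ∨ q) is false, □□p is false, so ¬(◇p ∨ q) ∧ □□p is false.
      At s0: ◇p ∨ q is true, so ¬(◇p ∨ q) is false.
      At s0: □□p requires □p at every successor {s1, s2, s5}.
        □p fails at s2, so □□p is false at s0.

Yes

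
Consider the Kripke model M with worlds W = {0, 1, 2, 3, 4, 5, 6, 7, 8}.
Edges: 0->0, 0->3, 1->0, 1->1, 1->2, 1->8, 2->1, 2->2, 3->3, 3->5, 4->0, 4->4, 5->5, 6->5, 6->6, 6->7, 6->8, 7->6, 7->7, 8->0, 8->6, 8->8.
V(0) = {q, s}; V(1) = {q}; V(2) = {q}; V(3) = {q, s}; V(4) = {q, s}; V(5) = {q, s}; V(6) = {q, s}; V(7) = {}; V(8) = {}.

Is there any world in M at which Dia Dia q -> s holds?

Recall that Dia ψ holds at a world iff ψ holds at some accessible world.
Let φ = Dia Dia q -> s. Evaluate φ at each world:
  0 (successors {0, 3}): φ is true.
  1 (successors {0, 1, 2, 8}): φ is false.
  2 (successors {1, 2}): φ is false.
  3 (successors {3, 5}): φ is true.
  4 (successors {0, 4}): φ is true.
  5 (successors {5}): φ is true.
  6 (successors {5, 6, 7, 8}): φ is true.
  7 (successors {6, 7}): φ is false.
  8 (successors {0, 6, 8}): φ is false.
Detail at 0 (witness):
  At 0: Dia Dia q is true, s is true, so Dia Dia q -> s is true.
    At 0: Dia Dia q requires Dia q at some successor in {0, 3}.
      Dia q holds at 0, so Dia Dia q is true at 0.

Yes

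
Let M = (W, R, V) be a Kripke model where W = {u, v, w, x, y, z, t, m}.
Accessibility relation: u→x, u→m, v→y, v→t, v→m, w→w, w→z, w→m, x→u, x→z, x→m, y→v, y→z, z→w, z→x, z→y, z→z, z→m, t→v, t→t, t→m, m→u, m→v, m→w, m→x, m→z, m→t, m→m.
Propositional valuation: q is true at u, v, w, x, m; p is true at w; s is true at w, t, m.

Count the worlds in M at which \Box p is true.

0

Let φ = \Box p. Evaluate φ at each world:
  u (successors {x, m}): φ is false.
  v (successors {y, t, m}): φ is false.
  w (successors {w, z, m}): φ is false.
  x (successors {u, z, m}): φ is false.
  y (successors {v, z}): φ is false.
  z (successors {w, x, y, z, m}): φ is false.
  t (successors {v, t, m}): φ is false.
  m (successors {u, v, w, x, z, t, m}): φ is false.
For instance, at u:
  At u: \Box p requires p at every successor {x, m}.
    p fails at x, so \Box p is false at u.
Satisfying worlds: none.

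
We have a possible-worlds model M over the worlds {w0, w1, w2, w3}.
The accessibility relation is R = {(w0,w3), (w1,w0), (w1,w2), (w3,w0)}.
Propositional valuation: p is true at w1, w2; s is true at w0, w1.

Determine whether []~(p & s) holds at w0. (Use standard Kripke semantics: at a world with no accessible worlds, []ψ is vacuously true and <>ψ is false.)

Yes

At w0: []~(p & s) requires ~(p & s) at every successor {w3}.
  At w3: ~(p & s) is true.
So []~(p & s) is true at w0.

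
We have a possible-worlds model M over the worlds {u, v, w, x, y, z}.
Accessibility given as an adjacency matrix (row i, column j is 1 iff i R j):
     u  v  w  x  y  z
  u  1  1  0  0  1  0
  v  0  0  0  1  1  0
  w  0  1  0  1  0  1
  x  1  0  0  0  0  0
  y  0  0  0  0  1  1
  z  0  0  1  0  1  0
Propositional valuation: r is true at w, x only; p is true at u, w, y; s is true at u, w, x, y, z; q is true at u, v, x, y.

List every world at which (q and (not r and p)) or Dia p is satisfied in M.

u, v, x, y, z

Let φ = (q and (not r and p)) or Dia p. Evaluate φ at each world:
  u (successors {u, v, y}): φ is true.
  v (successors {x, y}): φ is true.
  w (successors {v, x, z}): φ is false.
  x (successors {u}): φ is true.
  y (successors {y, z}): φ is true.
  z (successors {w, y}): φ is true.
For instance, at y:
  At y: q and (not r and p) is true, Dia p is true, so (q and (not r and p)) or Dia p is true.
    At y: Dia p requires p at some successor in {y, z}.
      p holds at y, so Dia p is true at y.
Satisfying worlds: {u, v, x, y, z}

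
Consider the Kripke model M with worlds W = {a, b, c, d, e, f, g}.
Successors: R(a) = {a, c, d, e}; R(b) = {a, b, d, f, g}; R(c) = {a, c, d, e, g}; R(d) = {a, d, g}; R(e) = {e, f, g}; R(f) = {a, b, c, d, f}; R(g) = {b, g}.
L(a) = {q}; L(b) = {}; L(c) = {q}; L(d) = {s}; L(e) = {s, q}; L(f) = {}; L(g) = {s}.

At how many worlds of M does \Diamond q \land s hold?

2

Let φ = \Diamond q \land s. Evaluate φ at each world:
  a (successors {a, c, d, e}): φ is false.
  b (successors {a, b, d, f, g}): φ is false.
  c (successors {a, c, d, e, g}): φ is false.
  d (successors {a, d, g}): φ is true.
  e (successors {e, f, g}): φ is true.
  f (successors {a, b, c, d, f}): φ is false.
  g (successors {b, g}): φ is false.
For instance, at e:
  At e: \Diamond q is true, s is true, so \Diamond q \land s is true.
    At e: \Diamond q requires q at some successor in {e, f, g}.
      q holds at e, so \Diamond q is true at e.
Satisfying worlds: {d, e}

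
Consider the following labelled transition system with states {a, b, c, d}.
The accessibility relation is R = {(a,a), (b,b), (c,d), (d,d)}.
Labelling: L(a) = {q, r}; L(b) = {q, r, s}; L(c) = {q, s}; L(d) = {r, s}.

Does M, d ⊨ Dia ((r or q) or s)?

Yes

At d: Dia ((r or q) or s) requires (r or q) or s at some successor in {d}.
  (r or q) or s holds at d, so Dia ((r or q) or s) is true at d.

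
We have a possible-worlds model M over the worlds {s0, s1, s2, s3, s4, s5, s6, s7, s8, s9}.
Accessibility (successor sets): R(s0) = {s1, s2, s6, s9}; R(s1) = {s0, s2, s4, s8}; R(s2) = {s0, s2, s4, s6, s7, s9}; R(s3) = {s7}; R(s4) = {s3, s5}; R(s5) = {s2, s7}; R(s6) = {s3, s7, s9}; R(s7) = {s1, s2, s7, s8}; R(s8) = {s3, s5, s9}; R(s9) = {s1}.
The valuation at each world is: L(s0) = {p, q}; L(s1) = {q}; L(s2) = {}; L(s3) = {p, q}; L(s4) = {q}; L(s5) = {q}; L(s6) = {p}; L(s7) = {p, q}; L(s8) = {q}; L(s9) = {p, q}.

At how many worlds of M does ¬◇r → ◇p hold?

Let φ = ¬◇r → ◇p. Evaluate φ at each world:
  s0 (successors {s1, s2, s6, s9}): φ is true.
  s1 (successors {s0, s2, s4, s8}): φ is true.
  s2 (successors {s0, s2, s4, s6, s7, s9}): φ is true.
  s3 (successors {s7}): φ is true.
  s4 (successors {s3, s5}): φ is true.
  s5 (successors {s2, s7}): φ is true.
  s6 (successors {s3, s7, s9}): φ is true.
  s7 (successors {s1, s2, s7, s8}): φ is true.
  s8 (successors {s3, s5, s9}): φ is true.
  s9 (successors {s1}): φ is false.
For instance, at s3:
  At s3: ¬◇r is true, ◇p is true, so ¬◇r → ◇p is true.
    At s3: ◇r is false, so ¬◇r is true.
      At s3: ◇r requires r at some successor in {s7}.
        At s7: r is false.
      So ◇r is false at s3.
    At s3: ◇p requires p at some successor in {s7}.
      p holds at s7, so ◇p is true at s3.
Satisfying worlds: {s0, s1, s2, s3, s4, s5, s6, s7, s8}

9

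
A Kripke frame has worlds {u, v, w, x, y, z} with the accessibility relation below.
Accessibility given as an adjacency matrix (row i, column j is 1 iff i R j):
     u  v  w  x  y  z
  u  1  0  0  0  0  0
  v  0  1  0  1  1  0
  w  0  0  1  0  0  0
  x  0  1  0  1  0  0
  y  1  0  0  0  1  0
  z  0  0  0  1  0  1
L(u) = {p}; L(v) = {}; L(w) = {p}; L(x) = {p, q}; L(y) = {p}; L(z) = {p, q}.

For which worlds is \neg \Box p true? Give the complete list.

Let φ = \neg \Box p. Evaluate φ at each world:
  u (successors {u}): φ is false.
  v (successors {v, x, y}): φ is true.
  w (successors {w}): φ is false.
  x (successors {v, x}): φ is true.
  y (successors {u, y}): φ is false.
  z (successors {x, z}): φ is false.
For instance, at w:
  At w: \Box p is true, so \neg \Box p is false.
    At w: \Box p requires p at every successor {w}.
      At w: p is true.
    So \Box p is true at w.
Satisfying worlds: {v, x}

v, x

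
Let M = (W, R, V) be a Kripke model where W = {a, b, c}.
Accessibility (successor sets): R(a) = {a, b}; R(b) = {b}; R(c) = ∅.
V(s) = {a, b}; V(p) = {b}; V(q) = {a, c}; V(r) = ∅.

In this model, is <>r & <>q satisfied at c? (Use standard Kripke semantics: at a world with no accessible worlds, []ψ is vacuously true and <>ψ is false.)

No

Recall that <>ψ holds at a world iff ψ holds at some accessible world.
At c: <>r is false, <>q is false, so <>r & <>q is false.
  At c: no accessible worlds, so <>r is false.
  At c: no accessible worlds, so <>q is false.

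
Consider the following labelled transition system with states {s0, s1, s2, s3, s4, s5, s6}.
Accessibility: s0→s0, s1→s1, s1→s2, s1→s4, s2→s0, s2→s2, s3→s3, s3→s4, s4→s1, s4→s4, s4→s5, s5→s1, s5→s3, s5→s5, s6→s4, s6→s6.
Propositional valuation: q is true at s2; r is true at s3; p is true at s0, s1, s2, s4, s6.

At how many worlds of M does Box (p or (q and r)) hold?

4

Recall that Box ψ holds at a world iff ψ holds at every accessible world, and Dia ψ holds iff ψ holds at some accessible world.
Let φ = Box (p or (q and r)). Evaluate φ at each world:
  s0 (successors {s0}): φ is true.
  s1 (successors {s1, s2, s4}): φ is true.
  s2 (successors {s0, s2}): φ is true.
  s3 (successors {s3, s4}): φ is false.
  s4 (successors {s1, s4, s5}): φ is false.
  s5 (successors {s1, s3, s5}): φ is false.
  s6 (successors {s4, s6}): φ is true.
For instance, at s3:
  At s3: Box (p or (q and r)) requires p or (q and r) at every successor {s3, s4}.
    p or (q and r) fails at s3, so Box (p or (q and r)) is false at s3.
Satisfying worlds: {s0, s1, s2, s6}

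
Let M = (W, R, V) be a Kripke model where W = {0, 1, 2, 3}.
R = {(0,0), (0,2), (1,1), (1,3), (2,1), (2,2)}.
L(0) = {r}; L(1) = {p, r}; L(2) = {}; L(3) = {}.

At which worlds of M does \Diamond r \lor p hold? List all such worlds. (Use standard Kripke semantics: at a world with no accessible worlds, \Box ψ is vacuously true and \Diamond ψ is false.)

Recall that \Diamond ψ holds at a world iff ψ holds at some accessible world.
Let φ = \Diamond r \lor p. Evaluate φ at each world:
  0 (successors {0, 2}): φ is true.
  1 (successors {1, 3}): φ is true.
  2 (successors {1, 2}): φ is true.
  3 (successors ∅): φ is false.
For instance, at 0:
  At 0: \Diamond r is true, p is false, so \Diamond r \lor p is true.
    At 0: \Diamond r requires r at some successor in {0, 2}.
      r holds at 0, so \Diamond r is true at 0.
Satisfying worlds: {0, 1, 2}

0, 1, 2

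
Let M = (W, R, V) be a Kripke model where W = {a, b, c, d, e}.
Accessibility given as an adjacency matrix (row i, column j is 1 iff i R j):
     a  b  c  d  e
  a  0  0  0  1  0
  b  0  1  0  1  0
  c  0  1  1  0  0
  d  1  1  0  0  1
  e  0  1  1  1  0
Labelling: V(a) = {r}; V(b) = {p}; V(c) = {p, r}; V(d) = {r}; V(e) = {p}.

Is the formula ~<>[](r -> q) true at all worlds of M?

Let φ = ~<>[](r -> q). Evaluate φ at each world:
  a (successors {d}): φ is true.
  b (successors {b, d}): φ is true.
  c (successors {b, c}): φ is true.
  d (successors {a, b, e}): φ is true.
  e (successors {b, c, d}): φ is true.
For instance, at e:
  At e: <>[](r -> q) is false, so ~<>[](r -> q) is true.
    At e: <>[](r -> q) requires [](r -> q) at some successor in {b, c, d}.
      At b: [](r -> q) is false.
      At c: [](r -> q) is false.
      At d: [](r -> q) is false.
    So <>[](r -> q) is false at e.

Yes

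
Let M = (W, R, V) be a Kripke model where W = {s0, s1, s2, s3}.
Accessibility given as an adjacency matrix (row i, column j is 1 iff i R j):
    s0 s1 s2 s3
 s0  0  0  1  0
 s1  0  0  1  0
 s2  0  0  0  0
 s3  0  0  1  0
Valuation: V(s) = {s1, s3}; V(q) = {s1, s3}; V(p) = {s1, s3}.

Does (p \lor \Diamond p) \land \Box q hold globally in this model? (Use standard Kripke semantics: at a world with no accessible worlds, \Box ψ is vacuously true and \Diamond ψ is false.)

Recall that \Box ψ holds at a world iff ψ holds at every accessible world, and \Diamond ψ holds iff ψ holds at some accessible world.
Let φ = (p \lor \Diamond p) \land \Box q. Evaluate φ at each world:
  s0 (successors {s2}): φ is false.
  s1 (successors {s2}): φ is false.
  s2 (successors ∅): φ is false.
  s3 (successors {s2}): φ is false.
Detail at s0 (counterexample):
  At s0: p \lor \Diamond p is false, \Box q is false, so (p \lor \Diamond p) \land \Box q is false.
    At s0: p is false, \Diamond p is false, so p \lor \Diamond p is false.
      At s0: \Diamond p requires p at some successor in {s2}.
        At s2: p is false.
      So \Diamond p is false at s0.
    At s0: \Box q requires q at every successor {s2}.
      q fails at s2, so \Box q is false at s0.

No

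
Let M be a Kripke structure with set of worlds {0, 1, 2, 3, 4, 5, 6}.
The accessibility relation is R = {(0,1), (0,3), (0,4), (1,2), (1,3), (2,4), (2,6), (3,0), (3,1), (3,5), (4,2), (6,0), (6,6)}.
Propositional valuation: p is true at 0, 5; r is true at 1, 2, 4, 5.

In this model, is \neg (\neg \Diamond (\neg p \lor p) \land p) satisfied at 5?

No

At 5: \neg \Diamond (\neg p \lor p) \land p is true, so \neg (\neg \Diamond (\neg p \lor p) \land p) is false.
  At 5: \neg \Diamond (\neg p \lor p) is true, p is true, so \neg \Diamond (\neg p \lor p) \land p is true.
    At 5: \Diamond (\neg p \lor p) is false, so \neg \Diamond (\neg p \lor p) is true.
      At 5: no accessible worlds, so \Diamond (\neg p \lor p) is false.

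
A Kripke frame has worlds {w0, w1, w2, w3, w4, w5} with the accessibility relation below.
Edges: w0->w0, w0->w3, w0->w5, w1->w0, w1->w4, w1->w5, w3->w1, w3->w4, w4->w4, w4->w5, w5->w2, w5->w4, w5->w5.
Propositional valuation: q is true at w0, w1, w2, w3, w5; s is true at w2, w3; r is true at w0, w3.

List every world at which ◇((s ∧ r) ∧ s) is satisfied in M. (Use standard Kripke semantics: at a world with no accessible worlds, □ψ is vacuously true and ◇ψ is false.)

Recall that ◇ψ holds at a world iff ψ holds at some accessible world.
Let φ = ◇((s ∧ r) ∧ s). Evaluate φ at each world:
  w0 (successors {w0, w3, w5}): φ is true.
  w1 (successors {w0, w4, w5}): φ is false.
  w2 (successors ∅): φ is false.
  w3 (successors {w1, w4}): φ is false.
  w4 (successors {w4, w5}): φ is false.
  w5 (successors {w2, w4, w5}): φ is false.
For instance, at w4:
  At w4: ◇((s ∧ r) ∧ s) requires (s ∧ r) ∧ s at some successor in {w4, w5}.
    At w4: (s ∧ r) ∧ s is false.
    At w5: (s ∧ r) ∧ s is false.
  So ◇((s ∧ r) ∧ s) is false at w4.
Satisfying worlds: {w0}

w0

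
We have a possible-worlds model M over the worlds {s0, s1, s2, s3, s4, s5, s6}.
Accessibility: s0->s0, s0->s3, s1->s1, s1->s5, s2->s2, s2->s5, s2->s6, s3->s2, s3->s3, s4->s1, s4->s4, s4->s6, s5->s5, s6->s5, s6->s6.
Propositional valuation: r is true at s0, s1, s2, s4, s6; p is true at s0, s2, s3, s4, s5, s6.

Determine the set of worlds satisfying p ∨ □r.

s0, s2, s3, s4, s5, s6

Recall that □ψ holds at a world iff ψ holds at every accessible world, and ◇ψ holds iff ψ holds at some accessible world.
Let φ = p ∨ □r. Evaluate φ at each world:
  s0 (successors {s0, s3}): φ is true.
  s1 (successors {s1, s5}): φ is false.
  s2 (successors {s2, s5, s6}): φ is true.
  s3 (successors {s2, s3}): φ is true.
  s4 (successors {s1, s4, s6}): φ is true.
  s5 (successors {s5}): φ is true.
  s6 (successors {s5, s6}): φ is true.
For instance, at s0:
  At s0: p is true, □r is false, so p ∨ □r is true.
    At s0: □r requires r at every successor {s0, s3}.
      r fails at s3, so □r is false at s0.
Satisfying worlds: {s0, s2, s3, s4, s5, s6}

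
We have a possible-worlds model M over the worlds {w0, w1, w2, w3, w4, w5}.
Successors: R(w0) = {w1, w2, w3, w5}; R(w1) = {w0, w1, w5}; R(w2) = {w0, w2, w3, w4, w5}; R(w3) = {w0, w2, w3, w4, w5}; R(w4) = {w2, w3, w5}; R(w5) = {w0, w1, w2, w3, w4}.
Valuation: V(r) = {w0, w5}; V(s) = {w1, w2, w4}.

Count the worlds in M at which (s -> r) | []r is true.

Recall that []ψ holds at a world iff ψ holds at every accessible world, and <>ψ holds iff ψ holds at some accessible world.
Let φ = (s -> r) | []r. Evaluate φ at each world:
  w0 (successors {w1, w2, w3, w5}): φ is true.
  w1 (successors {w0, w1, w5}): φ is false.
  w2 (successors {w0, w2, w3, w4, w5}): φ is false.
  w3 (successors {w0, w2, w3, w4, w5}): φ is true.
  w4 (successors {w2, w3, w5}): φ is false.
  w5 (successors {w0, w1, w2, w3, w4}): φ is true.
For instance, at w5:
  At w5: s -> r is true, []r is false, so (s -> r) | []r is true.
    At w5: []r requires r at every successor {w0, w1, w2, w3, w4}.
      r fails at w1, so []r is false at w5.
Satisfying worlds: {w0, w3, w5}

3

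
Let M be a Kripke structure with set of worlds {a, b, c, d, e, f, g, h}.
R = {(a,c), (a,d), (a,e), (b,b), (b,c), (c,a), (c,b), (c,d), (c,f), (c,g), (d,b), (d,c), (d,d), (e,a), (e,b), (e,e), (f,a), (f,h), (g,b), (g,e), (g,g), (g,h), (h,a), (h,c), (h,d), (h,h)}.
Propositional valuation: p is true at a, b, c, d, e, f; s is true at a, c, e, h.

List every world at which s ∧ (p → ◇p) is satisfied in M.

Recall that ◇ψ holds at a world iff ψ holds at some accessible world.
Let φ = s ∧ (p → ◇p). Evaluate φ at each world:
  a (successors {c, d, e}): φ is true.
  b (successors {b, c}): φ is false.
  c (successors {a, b, d, f, g}): φ is true.
  d (successors {b, c, d}): φ is false.
  e (successors {a, b, e}): φ is true.
  f (successors {a, h}): φ is false.
  g (successors {b, e, g, h}): φ is false.
  h (successors {a, c, d, h}): φ is true.
For instance, at e:
  At e: s is true, p → ◇p is true, so s ∧ (p → ◇p) is true.
    At e: p is true, ◇p is true, so p → ◇p is true.
      At e: ◇p requires p at some successor in {a, b, e}.
        p holds at a, so ◇p is true at e.
Satisfying worlds: {a, c, e, h}

a, c, e, h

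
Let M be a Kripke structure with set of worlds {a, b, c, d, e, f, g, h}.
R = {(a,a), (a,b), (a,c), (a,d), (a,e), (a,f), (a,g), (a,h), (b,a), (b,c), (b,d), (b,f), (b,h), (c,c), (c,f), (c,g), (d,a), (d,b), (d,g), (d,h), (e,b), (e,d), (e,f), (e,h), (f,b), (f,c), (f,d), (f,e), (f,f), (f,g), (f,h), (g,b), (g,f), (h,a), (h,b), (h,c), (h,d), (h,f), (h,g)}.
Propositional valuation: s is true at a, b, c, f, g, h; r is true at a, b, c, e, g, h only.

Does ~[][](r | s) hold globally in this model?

Let φ = ~[][](r | s). Evaluate φ at each world:
  a (successors {a, b, c, d, e, f, g, h}): φ is true.
  b (successors {a, c, d, f, h}): φ is true.
  c (successors {c, f, g}): φ is true.
  d (successors {a, b, g, h}): φ is true.
  e (successors {b, d, f, h}): φ is true.
  f (successors {b, c, d, e, f, g, h}): φ is true.
  g (successors {b, f}): φ is true.
  h (successors {a, b, c, d, f, g}): φ is true.
For instance, at e:
  At e: [][](r | s) is false, so ~[][](r | s) is true.
    At e: [][](r | s) requires [](r | s) at every successor {b, d, f, h}.
      [](r | s) fails at b, so [][](r | s) is false at e.

Yes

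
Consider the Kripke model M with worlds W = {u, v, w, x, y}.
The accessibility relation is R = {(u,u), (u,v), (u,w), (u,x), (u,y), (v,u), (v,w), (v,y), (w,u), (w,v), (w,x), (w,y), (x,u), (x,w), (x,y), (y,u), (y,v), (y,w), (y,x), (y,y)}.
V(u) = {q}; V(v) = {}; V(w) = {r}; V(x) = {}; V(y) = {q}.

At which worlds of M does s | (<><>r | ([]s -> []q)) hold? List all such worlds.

Let φ = s | (<><>r | ([]s -> []q)). Evaluate φ at each world:
  u (successors {u, v, w, x, y}): φ is true.
  v (successors {u, w, y}): φ is true.
  w (successors {u, v, x, y}): φ is true.
  x (successors {u, w, y}): φ is true.
  y (successors {u, v, w, x, y}): φ is true.
For instance, at y:
  At y: s is false, <><>r | ([]s -> []q) is true, so s | (<><>r | ([]s -> []q)) is true.
    At y: <><>r is true, []s -> []q is true, so <><>r | ([]s -> []q) is true.
      At y: <><>r requires <>r at some successor in {u, v, w, x, y}.
        <>r holds at u, so <><>r is true at y.
      At y: []s is false, []q is false, so []s -> []q is true.
Satisfying worlds: {u, v, w, x, y}

u, v, w, x, y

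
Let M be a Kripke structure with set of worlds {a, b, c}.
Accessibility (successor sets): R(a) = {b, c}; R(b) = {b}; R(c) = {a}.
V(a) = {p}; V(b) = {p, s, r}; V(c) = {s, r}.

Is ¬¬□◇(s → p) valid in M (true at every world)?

Yes

Recall that □ψ holds at a world iff ψ holds at every accessible world, and ◇ψ holds iff ψ holds at some accessible world.
Let φ = ¬¬□◇(s → p). Evaluate φ at each world:
  a (successors {b, c}): φ is true.
  b (successors {b}): φ is true.
  c (successors {a}): φ is true.
For instance, at c:
  At c: ¬□◇(s → p) is false, so ¬¬□◇(s → p) is true.
    At c: □◇(s → p) is true, so ¬□◇(s → p) is false.
      At c: □◇(s → p) requires ◇(s → p) at every successor {a}.
        At a: ◇(s → p) is true.
      So □◇(s → p) is true at c.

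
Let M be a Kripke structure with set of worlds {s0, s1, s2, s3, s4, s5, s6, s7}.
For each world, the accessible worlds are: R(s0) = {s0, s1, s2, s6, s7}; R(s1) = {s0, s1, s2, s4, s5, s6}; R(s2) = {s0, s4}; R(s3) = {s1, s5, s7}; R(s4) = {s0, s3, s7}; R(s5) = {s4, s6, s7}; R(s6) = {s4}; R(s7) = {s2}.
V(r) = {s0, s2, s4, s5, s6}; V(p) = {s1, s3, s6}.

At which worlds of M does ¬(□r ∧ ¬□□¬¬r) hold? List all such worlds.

Recall that □ψ holds at a world iff ψ holds at every accessible world, and ◇ψ holds iff ψ holds at some accessible world.
Let φ = ¬(□r ∧ ¬□□¬¬r). Evaluate φ at each world:
  s0 (successors {s0, s1, s2, s6, s7}): φ is true.
  s1 (successors {s0, s1, s2, s4, s5, s6}): φ is true.
  s2 (successors {s0, s4}): φ is false.
  s3 (successors {s1, s5, s7}): φ is true.
  s4 (successors {s0, s3, s7}): φ is true.
  s5 (successors {s4, s6, s7}): φ is true.
  s6 (successors {s4}): φ is false.
  s7 (successors {s2}): φ is true.
For instance, at s7:
  At s7: □r ∧ ¬□□¬¬r is false, so ¬(□r ∧ ¬□□¬¬r) is true.
    At s7: □r is true, ¬□□¬¬r is false, so □r ∧ ¬□□¬¬r is false.
      At s7: □r requires r at every successor {s2}.
        At s2: r is true.
      So □r is true at s7.
      At s7: □□¬¬r is true, so ¬□□¬¬r is false.
Satisfying worlds: {s0, s1, s3, s4, s5, s7}

s0, s1, s3, s4, s5, s7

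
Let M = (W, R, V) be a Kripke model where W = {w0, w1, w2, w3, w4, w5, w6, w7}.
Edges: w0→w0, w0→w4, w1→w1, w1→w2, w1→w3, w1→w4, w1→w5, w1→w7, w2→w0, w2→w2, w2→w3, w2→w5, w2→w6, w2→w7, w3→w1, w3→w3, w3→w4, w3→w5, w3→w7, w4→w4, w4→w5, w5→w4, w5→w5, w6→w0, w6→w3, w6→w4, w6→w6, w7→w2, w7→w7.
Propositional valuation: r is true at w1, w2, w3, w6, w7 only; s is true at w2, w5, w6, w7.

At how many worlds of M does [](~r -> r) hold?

1

Recall that []ψ holds at a world iff ψ holds at every accessible world, and <>ψ holds iff ψ holds at some accessible world.
Let φ = [](~r -> r). Evaluate φ at each world:
  w0 (successors {w0, w4}): φ is false.
  w1 (successors {w1, w2, w3, w4, w5, w7}): φ is false.
  w2 (successors {w0, w2, w3, w5, w6, w7}): φ is false.
  w3 (successors {w1, w3, w4, w5, w7}): φ is false.
  w4 (successors {w4, w5}): φ is false.
  w5 (successors {w4, w5}): φ is false.
  w6 (successors {w0, w3, w4, w6}): φ is false.
  w7 (successors {w2, w7}): φ is true.
For instance, at w5:
  At w5: [](~r -> r) requires ~r -> r at every successor {w4, w5}.
    ~r -> r fails at w4, so [](~r -> r) is false at w5.
Satisfying worlds: {w7}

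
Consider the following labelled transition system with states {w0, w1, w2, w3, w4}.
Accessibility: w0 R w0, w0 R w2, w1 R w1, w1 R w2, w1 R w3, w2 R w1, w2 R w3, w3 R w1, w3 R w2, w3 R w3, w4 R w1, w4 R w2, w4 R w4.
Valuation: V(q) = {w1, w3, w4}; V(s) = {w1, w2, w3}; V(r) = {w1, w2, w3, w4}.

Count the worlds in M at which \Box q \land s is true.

1

Let φ = \Box q \land s. Evaluate φ at each world:
  w0 (successors {w0, w2}): φ is false.
  w1 (successors {w1, w2, w3}): φ is false.
  w2 (successors {w1, w3}): φ is true.
  w3 (successors {w1, w2, w3}): φ is false.
  w4 (successors {w1, w2, w4}): φ is false.
For instance, at w2:
  At w2: \Box q is true, s is true, so \Box q \land s is true.
    At w2: \Box q requires q at every successor {w1, w3}.
      At w1: q is true.
      At w3: q is true.
    So \Box q is true at w2.
Satisfying worlds: {w2}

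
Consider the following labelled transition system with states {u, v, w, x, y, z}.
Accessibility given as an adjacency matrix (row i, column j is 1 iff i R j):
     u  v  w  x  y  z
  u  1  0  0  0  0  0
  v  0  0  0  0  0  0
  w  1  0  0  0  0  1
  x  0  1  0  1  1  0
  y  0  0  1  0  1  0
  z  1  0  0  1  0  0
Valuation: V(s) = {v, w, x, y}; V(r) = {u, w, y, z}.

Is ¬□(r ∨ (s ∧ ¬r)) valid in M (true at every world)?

Recall that □ψ holds at a world iff ψ holds at every accessible world, and ◇ψ holds iff ψ holds at some accessible world.
Let φ = ¬□(r ∨ (s ∧ ¬r)). Evaluate φ at each world:
  u (successors {u}): φ is false.
  v (successors ∅): φ is false.
  w (successors {u, z}): φ is false.
  x (successors {v, x, y}): φ is false.
  y (successors {w, y}): φ is false.
  z (successors {u, x}): φ is false.
Detail at u (counterexample):
  At u: □(r ∨ (s ∧ ¬r)) is true, so ¬□(r ∨ (s ∧ ¬r)) is false.
    At u: □(r ∨ (s ∧ ¬r)) requires r ∨ (s ∧ ¬r) at every successor {u}.
      At u: r ∨ (s ∧ ¬r) is true.
    So □(r ∨ (s ∧ ¬r)) is true at u.

No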